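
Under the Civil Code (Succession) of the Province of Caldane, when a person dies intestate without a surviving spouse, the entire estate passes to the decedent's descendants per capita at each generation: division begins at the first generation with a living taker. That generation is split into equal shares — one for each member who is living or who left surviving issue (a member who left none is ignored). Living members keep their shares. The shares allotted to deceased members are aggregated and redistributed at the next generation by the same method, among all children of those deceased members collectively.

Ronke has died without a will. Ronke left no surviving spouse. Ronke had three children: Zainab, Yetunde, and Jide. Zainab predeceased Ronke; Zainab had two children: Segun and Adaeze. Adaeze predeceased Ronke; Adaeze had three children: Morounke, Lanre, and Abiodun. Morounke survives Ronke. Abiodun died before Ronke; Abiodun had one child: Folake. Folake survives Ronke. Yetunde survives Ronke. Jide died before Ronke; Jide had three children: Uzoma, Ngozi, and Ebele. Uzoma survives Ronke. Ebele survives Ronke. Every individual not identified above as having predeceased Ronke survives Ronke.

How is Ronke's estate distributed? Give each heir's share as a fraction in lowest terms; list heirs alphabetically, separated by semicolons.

There is no surviving spouse, so the entire estate passes to Ronke's descendants per capita at each generation.
At generation 1 (Zainab, Yetunde, Jide) there are 3 shares of (1)/3 = 1/3 each.
Living: Yetunde — each takes 1/3.
Deceased: Zainab and Jide. Their combined 2/3 is pooled and carried to generation 2.
At generation 2 (Segun, Adaeze, Uzoma, Ngozi, Ebele) there are 5 shares of (2/3)/5 = 2/15 each.
Living: Segun, Uzoma, Ngozi, and Ebele — each takes 2/15.
Deceased: Adaeze. That 2/15 share is carried to generation 3.
At generation 3 (Morounke, Lanre, Abiodun) there are 3 shares of (2/15)/3 = 2/45 each.
Living: Morounke and Lanre — each takes 2/45.
Deceased: Abiodun. That 2/45 share is carried to generation 4.
At generation 4 (Folake) there are 1 shares of (2/45)/1 = 2/45 each.
Living: Folake — each takes 2/45.

Ebele 2/15; Folake 2/45; Lanre 2/45; Morounke 2/45; Ngozi 2/15; Segun 2/15; Uzoma 2/15; Yetunde 1/3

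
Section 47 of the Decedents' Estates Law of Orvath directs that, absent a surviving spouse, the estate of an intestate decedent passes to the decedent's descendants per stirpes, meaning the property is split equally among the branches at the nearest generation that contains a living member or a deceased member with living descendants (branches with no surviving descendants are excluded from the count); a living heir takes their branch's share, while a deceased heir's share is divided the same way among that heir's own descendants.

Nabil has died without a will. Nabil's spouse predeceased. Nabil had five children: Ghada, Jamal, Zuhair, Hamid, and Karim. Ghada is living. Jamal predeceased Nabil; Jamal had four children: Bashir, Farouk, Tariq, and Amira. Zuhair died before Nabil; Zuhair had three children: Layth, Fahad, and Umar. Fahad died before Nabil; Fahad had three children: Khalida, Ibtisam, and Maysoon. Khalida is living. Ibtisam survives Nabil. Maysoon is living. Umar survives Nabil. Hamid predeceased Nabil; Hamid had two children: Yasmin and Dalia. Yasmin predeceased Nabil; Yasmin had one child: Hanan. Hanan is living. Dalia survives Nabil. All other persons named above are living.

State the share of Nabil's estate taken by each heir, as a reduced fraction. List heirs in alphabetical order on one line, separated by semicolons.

There is no surviving spouse, so the entire estate passes to Nabil's descendants per stirpes.
The estate is divided into 5 equal shares of 1/5 among Ghada, Jamal, Zuhair, Hamid, Karim.
Ghada is living and takes 1/5.
Jamal predeceased; the 1/5 allotted to Jamal's branch passes to Jamal's issue by representation.
The 1/5 is divided into 4 equal shares of 1/20 among Bashir, Farouk, Tariq, Amira.
Bashir is living and takes 1/20.
Farouk is living and takes 1/20.
Tariq is living and takes 1/20.
Amira is living and takes 1/20.
Zuhair predeceased; the 1/5 allotted to Zuhair's branch passes to Zuhair's issue by representation.
The 1/5 is divided into 3 equal shares of 1/15 among Layth, Fahad, Umar.
Layth is living and takes 1/15.
Fahad predeceased; the 1/15 allotted to Fahad's branch passes to Fahad's issue by representation.
The 1/15 is divided into 3 equal shares of 1/45 among Khalida, Ibtisam, Maysoon.
Khalida is living and takes 1/45.
Ibtisam is living and takes 1/45.
Maysoon is living and takes 1/45.
Umar is living and takes 1/15.
Hamid predeceased; the 1/5 allotted to Hamid's branch passes to Hamid's issue by representation.
The 1/5 is divided into 2 equal shares of 1/10 among Yasmin, Dalia.
Yasmin predeceased; the 1/10 allotted to Yasmin's branch passes to Yasmin's issue by representation.
Hanan is the sole taker at this level and receives the full 1/10.
Dalia is living and takes 1/10.
Karim is living and takes 1/5.

Amira 1/20; Bashir 1/20; Dalia 1/10; Farouk 1/20; Ghada 1/5; Hanan 1/10; Ibtisam 1/45; Karim 1/5; Khalida 1/45; Layth 1/15; Maysoon 1/45; Tariq 1/20; Umar 1/15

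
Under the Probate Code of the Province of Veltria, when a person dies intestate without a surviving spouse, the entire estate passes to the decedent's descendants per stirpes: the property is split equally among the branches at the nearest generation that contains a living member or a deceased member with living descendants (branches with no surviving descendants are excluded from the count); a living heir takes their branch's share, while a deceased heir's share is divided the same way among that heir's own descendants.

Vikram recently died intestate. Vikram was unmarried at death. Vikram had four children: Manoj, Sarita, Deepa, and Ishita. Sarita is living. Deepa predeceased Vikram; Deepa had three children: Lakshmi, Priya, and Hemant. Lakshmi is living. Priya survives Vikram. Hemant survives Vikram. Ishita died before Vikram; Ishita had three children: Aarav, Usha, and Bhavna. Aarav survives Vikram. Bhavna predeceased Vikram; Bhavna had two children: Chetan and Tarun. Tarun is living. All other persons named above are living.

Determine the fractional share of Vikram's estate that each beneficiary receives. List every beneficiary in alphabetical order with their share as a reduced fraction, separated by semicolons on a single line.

There is no surviving spouse, so the entire estate passes to Vikram's descendants per stirpes.
The estate is divided into 4 equal shares of 1/4 among Manoj, Sarita, Deepa, Ishita.
Manoj is living and takes 1/4.
Sarita is living and takes 1/4.
Deepa predeceased; the 1/4 allotted to Deepa's branch passes to Deepa's issue by representation.
The 1/4 is divided into 3 equal shares of 1/12 among Lakshmi, Priya, Hemant.
Lakshmi is living and takes 1/12.
Priya is living and takes 1/12.
Hemant is living and takes 1/12.
Ishita predeceased; the 1/4 allotted to Ishita's branch passes to Ishita's issue by representation.
The 1/4 is divided into 3 equal shares of 1/12 among Aarav, Usha, Bhavna.
Aarav is living and takes 1/12.
Usha is living and takes 1/12.
Bhavna predeceased; the 1/12 allotted to Bhavna's branch passes to Bhavna's issue by representation.
The 1/12 is divided into 2 equal shares of 1/24 among Chetan, Tarun.
Chetan is living and takes 1/24.
Tarun is living and takes 1/24.

Aarav 1/12; Chetan 1/24; Hemant 1/12; Lakshmi 1/12; Manoj 1/4; Priya 1/12; Sarita 1/4; Tarun 1/24; Usha 1/12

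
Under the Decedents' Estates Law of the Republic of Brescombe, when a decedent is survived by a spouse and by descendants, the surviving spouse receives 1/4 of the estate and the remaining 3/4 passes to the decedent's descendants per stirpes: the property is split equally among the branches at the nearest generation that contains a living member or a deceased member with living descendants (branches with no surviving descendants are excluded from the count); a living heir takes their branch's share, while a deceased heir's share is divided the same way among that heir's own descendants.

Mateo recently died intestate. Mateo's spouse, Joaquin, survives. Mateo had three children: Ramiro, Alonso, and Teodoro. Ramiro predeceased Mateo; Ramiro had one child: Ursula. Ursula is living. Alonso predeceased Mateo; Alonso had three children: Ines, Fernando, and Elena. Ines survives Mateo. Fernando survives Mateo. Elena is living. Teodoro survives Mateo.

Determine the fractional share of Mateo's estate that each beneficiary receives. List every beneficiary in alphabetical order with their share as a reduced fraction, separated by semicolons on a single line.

Joaquin, as surviving spouse, takes 1/4.
The remaining 3/4 passes to Mateo's descendants per stirpes.
The 3/4 is divided into 3 equal shares of 1/4 among Ramiro, Alonso, Teodoro.
Ramiro predeceased; the 1/4 allotted to Ramiro's branch passes to Ramiro's issue by representation.
Ursula is the sole taker at this level and receives the full 1/4.
Alonso predeceased; the 1/4 allotted to Alonso's branch passes to Alonso's issue by representation.
The 1/4 is divided into 3 equal shares of 1/12 among Ines, Fernando, Elena.
Ines is living and takes 1/12.
Fernando is living and takes 1/12.
Elena is living and takes 1/12.
Teodoro is living and takes 1/4.

Elena 1/12; Fernando 1/12; Ines 1/12; Joaquin 1/4; Teodoro 1/4; Ursula 1/4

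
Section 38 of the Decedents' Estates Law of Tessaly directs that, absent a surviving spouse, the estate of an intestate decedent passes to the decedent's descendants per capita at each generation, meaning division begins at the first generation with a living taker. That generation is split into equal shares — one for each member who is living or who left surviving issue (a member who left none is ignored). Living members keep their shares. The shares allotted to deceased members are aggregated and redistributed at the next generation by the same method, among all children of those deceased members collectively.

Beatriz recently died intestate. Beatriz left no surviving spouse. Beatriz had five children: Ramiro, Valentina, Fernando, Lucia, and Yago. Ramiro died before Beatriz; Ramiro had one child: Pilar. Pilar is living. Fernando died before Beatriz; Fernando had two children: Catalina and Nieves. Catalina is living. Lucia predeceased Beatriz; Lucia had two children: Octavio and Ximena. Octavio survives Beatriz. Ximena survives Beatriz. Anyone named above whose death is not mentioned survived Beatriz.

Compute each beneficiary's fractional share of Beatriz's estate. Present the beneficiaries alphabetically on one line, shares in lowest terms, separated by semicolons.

Catalina 3/25; Nieves 3/25; Octavio 3/25; Pilar 3/25; Valentina 1/5; Ximena 3/25; Yago 1/5

There is no surviving spouse, so the entire estate passes to Beatriz's descendants per capita at each generation.
At generation 1 (Ramiro, Valentina, Fernando, Lucia, Yago) there are 5 shares of (1)/5 = 1/5 each.
Living: Valentina and Yago — each takes 1/5.
Deceased: Ramiro, Fernando, and Lucia. Their combined 3/5 is pooled and carried to generation 2.
At generation 2 (Pilar, Catalina, Nieves, Octavio, Ximena) there are 5 shares of (3/5)/5 = 3/25 each.
Living: Pilar, Catalina, Nieves, Octavio, and Ximena — each takes 3/25.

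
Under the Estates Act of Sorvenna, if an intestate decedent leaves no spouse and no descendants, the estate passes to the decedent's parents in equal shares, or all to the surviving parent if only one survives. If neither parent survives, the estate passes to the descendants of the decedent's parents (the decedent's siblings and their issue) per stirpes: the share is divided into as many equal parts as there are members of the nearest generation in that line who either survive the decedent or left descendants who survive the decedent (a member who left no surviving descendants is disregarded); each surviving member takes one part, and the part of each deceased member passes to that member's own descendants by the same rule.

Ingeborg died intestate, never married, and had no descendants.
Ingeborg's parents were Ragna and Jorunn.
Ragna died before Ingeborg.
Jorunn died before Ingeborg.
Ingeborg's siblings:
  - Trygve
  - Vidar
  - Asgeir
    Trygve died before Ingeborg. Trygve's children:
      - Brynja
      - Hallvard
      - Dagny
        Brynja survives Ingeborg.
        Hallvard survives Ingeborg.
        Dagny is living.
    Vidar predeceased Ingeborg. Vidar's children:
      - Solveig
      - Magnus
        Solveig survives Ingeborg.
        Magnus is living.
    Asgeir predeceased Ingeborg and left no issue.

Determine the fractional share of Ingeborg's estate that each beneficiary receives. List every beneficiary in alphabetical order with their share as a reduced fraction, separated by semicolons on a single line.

Neither parent survives and there are no descendants, so the estate passes to Ingeborg's siblings and their issue per stirpes.
Asgeir left no surviving issue, so that branch lapses and is disregarded.
The estate is divided into 2 equal shares of 1/2 among Trygve, Vidar.
Trygve predeceased; the 1/2 allotted to Trygve's branch passes to Trygve's issue by representation.
The 1/2 is divided into 3 equal shares of 1/6 among Brynja, Hallvard, Dagny.
Brynja is living and takes 1/6.
Hallvard is living and takes 1/6.
Dagny is living and takes 1/6.
Vidar predeceased; the 1/2 allotted to Vidar's branch passes to Vidar's issue by representation.
The 1/2 is divided into 2 equal shares of 1/4 among Solveig, Magnus.
Solveig is living and takes 1/4.
Magnus is living and takes 1/4.

Brynja 1/6; Dagny 1/6; Hallvard 1/6; Magnus 1/4; Solveig 1/4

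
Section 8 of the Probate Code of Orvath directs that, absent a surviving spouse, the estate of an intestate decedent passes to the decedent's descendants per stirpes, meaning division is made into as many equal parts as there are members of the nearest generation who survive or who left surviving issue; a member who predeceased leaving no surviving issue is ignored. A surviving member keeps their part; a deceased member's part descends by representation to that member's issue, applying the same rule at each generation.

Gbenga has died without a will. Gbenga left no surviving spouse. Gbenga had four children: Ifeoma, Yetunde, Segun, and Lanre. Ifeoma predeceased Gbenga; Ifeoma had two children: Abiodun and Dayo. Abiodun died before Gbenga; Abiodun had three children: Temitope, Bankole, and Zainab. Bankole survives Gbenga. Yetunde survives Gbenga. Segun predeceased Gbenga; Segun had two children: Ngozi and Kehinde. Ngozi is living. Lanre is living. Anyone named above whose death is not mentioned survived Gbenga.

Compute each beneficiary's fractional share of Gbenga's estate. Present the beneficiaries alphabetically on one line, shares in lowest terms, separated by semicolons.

There is no surviving spouse, so the entire estate passes to Gbenga's descendants per stirpes.
The estate is divided into 4 equal shares of 1/4 among Ifeoma, Yetunde, Segun, Lanre.
Ifeoma predeceased; the 1/4 allotted to Ifeoma's branch passes to Ifeoma's issue by representation.
The 1/4 is divided into 2 equal shares of 1/8 among Abiodun, Dayo.
Abiodun predeceased; the 1/8 allotted to Abiodun's branch passes to Abiodun's issue by representation.
The 1/8 is divided into 3 equal shares of 1/24 among Temitope, Bankole, Zainab.
Temitope is living and takes 1/24.
Bankole is living and takes 1/24.
Zainab is living and takes 1/24.
Dayo is living and takes 1/8.
Yetunde is living and takes 1/4.
Segun predeceased; the 1/4 allotted to Segun's branch passes to Segun's issue by representation.
The 1/4 is divided into 2 equal shares of 1/8 among Ngozi, Kehinde.
Ngozi is living and takes 1/8.
Kehinde is living and takes 1/8.
Lanre is living and takes 1/4.

Bankole 1/24; Dayo 1/8; Kehinde 1/8; Lanre 1/4; Ngozi 1/8; Temitope 1/24; Yetunde 1/4; Zainab 1/24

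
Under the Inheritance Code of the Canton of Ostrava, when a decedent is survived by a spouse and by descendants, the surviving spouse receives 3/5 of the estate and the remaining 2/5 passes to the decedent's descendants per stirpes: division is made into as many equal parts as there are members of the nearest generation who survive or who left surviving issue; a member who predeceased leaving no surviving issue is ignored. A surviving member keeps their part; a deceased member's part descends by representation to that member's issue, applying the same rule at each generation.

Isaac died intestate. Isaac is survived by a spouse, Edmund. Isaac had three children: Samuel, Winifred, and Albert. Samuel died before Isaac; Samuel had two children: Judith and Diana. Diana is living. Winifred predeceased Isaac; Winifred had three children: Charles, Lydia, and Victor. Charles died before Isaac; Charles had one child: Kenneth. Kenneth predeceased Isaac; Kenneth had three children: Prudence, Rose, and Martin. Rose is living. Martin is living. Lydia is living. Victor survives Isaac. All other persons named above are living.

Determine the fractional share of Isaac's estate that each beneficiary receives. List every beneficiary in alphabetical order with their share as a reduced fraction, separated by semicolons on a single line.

Edmund, as surviving spouse, takes 3/5.
The remaining 2/5 passes to Isaac's descendants per stirpes.
The 2/5 is divided into 3 equal shares of 2/15 among Samuel, Winifred, Albert.
Samuel predeceased; the 2/15 allotted to Samuel's branch passes to Samuel's issue by representation.
The 2/15 is divided into 2 equal shares of 1/15 among Judith, Diana.
Judith is living and takes 1/15.
Diana is living and takes 1/15.
Winifred predeceased; the 2/15 allotted to Winifred's branch passes to Winifred's issue by representation.
The 2/15 is divided into 3 equal shares of 2/45 among Charles, Lydia, Victor.
Charles predeceased; the 2/45 allotted to Charles's branch passes to Charles's issue by representation.
Kenneth's line is the sole branch at this level, so the full 2/45 passes to Kenneth's issue by representation.
The 2/45 is divided into 3 equal shares of 2/135 among Prudence, Rose, Martin.
Prudence is living and takes 2/135.
Rose is living and takes 2/135.
Martin is living and takes 2/135.
Lydia is living and takes 2/45.
Victor is living and takes 2/45.
Albert is living and takes 2/15.

Albert 2/15; Diana 1/15; Edmund 3/5; Judith 1/15; Lydia 2/45; Martin 2/135; Prudence 2/135; Rose 2/135; Victor 2/45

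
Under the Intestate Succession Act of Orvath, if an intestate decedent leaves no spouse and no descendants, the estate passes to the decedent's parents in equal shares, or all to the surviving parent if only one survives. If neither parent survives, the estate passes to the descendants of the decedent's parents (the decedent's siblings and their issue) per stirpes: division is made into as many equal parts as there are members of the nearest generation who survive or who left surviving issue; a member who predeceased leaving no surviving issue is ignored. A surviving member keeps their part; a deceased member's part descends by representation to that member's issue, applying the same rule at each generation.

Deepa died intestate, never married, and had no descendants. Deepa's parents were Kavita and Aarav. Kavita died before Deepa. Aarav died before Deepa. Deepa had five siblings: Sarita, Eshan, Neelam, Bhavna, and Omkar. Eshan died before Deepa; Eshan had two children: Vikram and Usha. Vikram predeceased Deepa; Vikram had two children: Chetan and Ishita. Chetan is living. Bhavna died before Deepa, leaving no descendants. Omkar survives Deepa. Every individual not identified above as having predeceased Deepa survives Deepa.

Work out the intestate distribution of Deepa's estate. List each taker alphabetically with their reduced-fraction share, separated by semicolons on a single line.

Chetan 1/16; Ishita 1/16; Neelam 1/4; Omkar 1/4; Sarita 1/4; Usha 1/8

Neither parent survives and there are no descendants, so the estate passes to Deepa's siblings and their issue per stirpes.
Bhavna left no surviving issue, so that branch lapses and is disregarded.
The estate is divided into 4 equal shares of 1/4 among Sarita, Eshan, Neelam, Omkar.
Sarita is living and takes 1/4.
Eshan predeceased; the 1/4 allotted to Eshan's branch passes to Eshan's issue by representation.
The 1/4 is divided into 2 equal shares of 1/8 among Vikram, Usha.
Vikram predeceased; the 1/8 allotted to Vikram's branch passes to Vikram's issue by representation.
The 1/8 is divided into 2 equal shares of 1/16 among Chetan, Ishita.
Chetan is living and takes 1/16.
Ishita is living and takes 1/16.
Usha is living and takes 1/8.
Neelam is living and takes 1/4.
Omkar is living and takes 1/4.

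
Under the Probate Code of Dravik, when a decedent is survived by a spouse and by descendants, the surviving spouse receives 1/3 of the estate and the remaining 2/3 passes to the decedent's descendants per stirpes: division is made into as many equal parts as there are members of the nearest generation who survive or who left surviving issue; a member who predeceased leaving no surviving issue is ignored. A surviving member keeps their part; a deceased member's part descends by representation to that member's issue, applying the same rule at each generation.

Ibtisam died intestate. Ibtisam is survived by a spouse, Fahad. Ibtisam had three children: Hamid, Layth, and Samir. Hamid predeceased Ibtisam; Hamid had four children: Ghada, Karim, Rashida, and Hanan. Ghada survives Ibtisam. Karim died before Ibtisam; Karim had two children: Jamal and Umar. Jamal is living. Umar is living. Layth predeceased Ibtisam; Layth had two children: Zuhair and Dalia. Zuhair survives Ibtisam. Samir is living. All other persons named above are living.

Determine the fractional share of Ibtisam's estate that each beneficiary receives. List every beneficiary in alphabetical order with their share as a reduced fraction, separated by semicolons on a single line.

Dalia 1/9; Fahad 1/3; Ghada 1/18; Hanan 1/18; Jamal 1/36; Rashida 1/18; Samir 2/9; Umar 1/36; Zuhair 1/9

Fahad, as surviving spouse, takes 1/3.
The remaining 2/3 passes to Ibtisam's descendants per stirpes.
The 2/3 is divided into 3 equal shares of 2/9 among Hamid, Layth, Samir.
Hamid predeceased; the 2/9 allotted to Hamid's branch passes to Hamid's issue by representation.
The 2/9 is divided into 4 equal shares of 1/18 among Ghada, Karim, Rashida, Hanan.
Ghada is living and takes 1/18.
Karim predeceased; the 1/18 allotted to Karim's branch passes to Karim's issue by representation.
The 1/18 is divided into 2 equal shares of 1/36 among Jamal, Umar.
Jamal is living and takes 1/36.
Umar is living and takes 1/36.
Rashida is living and takes 1/18.
Hanan is living and takes 1/18.
Layth predeceased; the 2/9 allotted to Layth's branch passes to Layth's issue by representation.
The 2/9 is divided into 2 equal shares of 1/9 among Zuhair, Dalia.
Zuhair is living and takes 1/9.
Dalia is living and takes 1/9.
Samir is living and takes 2/9.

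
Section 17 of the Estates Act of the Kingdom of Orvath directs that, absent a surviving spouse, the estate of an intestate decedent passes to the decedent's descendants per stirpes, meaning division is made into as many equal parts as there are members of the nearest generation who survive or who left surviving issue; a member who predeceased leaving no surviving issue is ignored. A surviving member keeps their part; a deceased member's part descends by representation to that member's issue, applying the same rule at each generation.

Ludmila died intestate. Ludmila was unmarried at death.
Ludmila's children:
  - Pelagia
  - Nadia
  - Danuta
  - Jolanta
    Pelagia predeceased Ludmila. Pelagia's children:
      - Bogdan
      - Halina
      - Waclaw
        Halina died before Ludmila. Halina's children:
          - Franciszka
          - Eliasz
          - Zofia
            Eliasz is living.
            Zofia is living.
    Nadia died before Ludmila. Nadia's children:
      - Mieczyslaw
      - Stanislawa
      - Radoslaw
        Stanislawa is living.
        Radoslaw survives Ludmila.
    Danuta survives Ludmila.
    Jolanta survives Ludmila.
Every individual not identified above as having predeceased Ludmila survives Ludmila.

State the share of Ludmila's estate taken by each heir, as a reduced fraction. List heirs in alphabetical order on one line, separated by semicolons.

Bogdan 1/12; Danuta 1/4; Eliasz 1/36; Franciszka 1/36; Jolanta 1/4; Mieczyslaw 1/12; Radoslaw 1/12; Stanislawa 1/12; Waclaw 1/12; Zofia 1/36

There is no surviving spouse, so the entire estate passes to Ludmila's descendants per stirpes.
The estate is divided into 4 equal shares of 1/4 among Pelagia, Nadia, Danuta, Jolanta.
Pelagia predeceased; the 1/4 allotted to Pelagia's branch passes to Pelagia's issue by representation.
The 1/4 is divided into 3 equal shares of 1/12 among Bogdan, Halina, Waclaw.
Bogdan is living and takes 1/12.
Halina predeceased; the 1/12 allotted to Halina's branch passes to Halina's issue by representation.
The 1/12 is divided into 3 equal shares of 1/36 among Franciszka, Eliasz, Zofia.
Franciszka is living and takes 1/36.
Eliasz is living and takes 1/36.
Zofia is living and takes 1/36.
Waclaw is living and takes 1/12.
Nadia predeceased; the 1/4 allotted to Nadia's branch passes to Nadia's issue by representation.
The 1/4 is divided into 3 equal shares of 1/12 among Mieczyslaw, Stanislawa, Radoslaw.
Mieczyslaw is living and takes 1/12.
Stanislawa is living and takes 1/12.
Radoslaw is living and takes 1/12.
Danuta is living and takes 1/4.
Jolanta is living and takes 1/4.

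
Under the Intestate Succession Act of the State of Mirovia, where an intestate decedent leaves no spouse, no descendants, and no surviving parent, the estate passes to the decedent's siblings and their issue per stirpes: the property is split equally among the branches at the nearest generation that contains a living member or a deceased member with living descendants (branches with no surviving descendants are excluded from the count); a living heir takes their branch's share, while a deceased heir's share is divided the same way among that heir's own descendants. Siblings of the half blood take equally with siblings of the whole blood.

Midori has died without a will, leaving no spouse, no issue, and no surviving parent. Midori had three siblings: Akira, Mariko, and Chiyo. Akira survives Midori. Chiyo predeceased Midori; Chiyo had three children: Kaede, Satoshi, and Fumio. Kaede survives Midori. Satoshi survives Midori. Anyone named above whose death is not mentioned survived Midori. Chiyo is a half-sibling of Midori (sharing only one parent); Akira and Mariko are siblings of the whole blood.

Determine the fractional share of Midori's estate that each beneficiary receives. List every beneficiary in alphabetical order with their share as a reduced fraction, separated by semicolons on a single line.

No spouse, descendants, or parent survives, so the estate passes to Midori's siblings per stirpes.
Half-blood and whole-blood siblings take equally under the stated rule.
The estate is divided into 3 equal shares of 1/3 among Akira, Mariko, Chiyo.
Akira is living and takes 1/3.
Mariko is living and takes 1/3.
Chiyo predeceased; the 1/3 allotted to Chiyo's branch passes to Chiyo's issue by representation.
The 1/3 is divided into 3 equal shares of 1/9 among Kaede, Satoshi, Fumio.
Kaede is living and takes 1/9.
Satoshi is living and takes 1/9.
Fumio is living and takes 1/9.

Akira 1/3; Fumio 1/9; Kaede 1/9; Mariko 1/3; Satoshi 1/9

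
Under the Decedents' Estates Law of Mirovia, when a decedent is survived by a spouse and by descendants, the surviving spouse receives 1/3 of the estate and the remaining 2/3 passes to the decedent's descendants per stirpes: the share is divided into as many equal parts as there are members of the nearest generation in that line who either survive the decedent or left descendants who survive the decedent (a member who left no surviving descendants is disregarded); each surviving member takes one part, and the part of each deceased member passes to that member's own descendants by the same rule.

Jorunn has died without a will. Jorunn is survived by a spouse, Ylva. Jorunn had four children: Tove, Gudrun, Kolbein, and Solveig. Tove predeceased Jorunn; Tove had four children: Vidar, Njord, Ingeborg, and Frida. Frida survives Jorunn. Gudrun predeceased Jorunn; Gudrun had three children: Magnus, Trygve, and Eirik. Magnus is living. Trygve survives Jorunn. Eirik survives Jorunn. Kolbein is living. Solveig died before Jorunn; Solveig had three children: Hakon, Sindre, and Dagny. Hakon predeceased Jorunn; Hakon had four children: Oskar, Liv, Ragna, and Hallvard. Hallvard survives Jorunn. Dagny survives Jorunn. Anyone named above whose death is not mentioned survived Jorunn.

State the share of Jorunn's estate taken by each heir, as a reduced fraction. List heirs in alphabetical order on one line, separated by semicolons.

Ylva, as surviving spouse, takes 1/3.
The remaining 2/3 passes to Jorunn's descendants per stirpes.
The 2/3 is divided into 4 equal shares of 1/6 among Tove, Gudrun, Kolbein, Solveig.
Tove predeceased; the 1/6 allotted to Tove's branch passes to Tove's issue by representation.
The 1/6 is divided into 4 equal shares of 1/24 among Vidar, Njord, Ingeborg, Frida.
Vidar is living and takes 1/24.
Njord is living and takes 1/24.
Ingeborg is living and takes 1/24.
Frida is living and takes 1/24.
Gudrun predeceased; the 1/6 allotted to Gudrun's branch passes to Gudrun's issue by representation.
The 1/6 is divided into 3 equal shares of 1/18 among Magnus, Trygve, Eirik.
Magnus is living and takes 1/18.
Trygve is living and takes 1/18.
Eirik is living and takes 1/18.
Kolbein is living and takes 1/6.
Solveig predeceased; the 1/6 allotted to Solveig's branch passes to Solveig's issue by representation.
The 1/6 is divided into 3 equal shares of 1/18 among Hakon, Sindre, Dagny.
Hakon predeceased; the 1/18 allotted to Hakon's branch passes to Hakon's issue by representation.
The 1/18 is divided into 4 equal shares of 1/72 among Oskar, Liv, Ragna, Hallvard.
Oskar is living and takes 1/72.
Liv is living and takes 1/72.
Ragna is living and takes 1/72.
Hallvard is living and takes 1/72.
Sindre is living and takes 1/18.
Dagny is living and takes 1/18.

Dagny 1/18; Eirik 1/18; Frida 1/24; Hallvard 1/72; Ingeborg 1/24; Kolbein 1/6; Liv 1/72; Magnus 1/18; Njord 1/24; Oskar 1/72; Ragna 1/72; Sindre 1/18; Trygve 1/18; Vidar 1/24; Ylva 1/3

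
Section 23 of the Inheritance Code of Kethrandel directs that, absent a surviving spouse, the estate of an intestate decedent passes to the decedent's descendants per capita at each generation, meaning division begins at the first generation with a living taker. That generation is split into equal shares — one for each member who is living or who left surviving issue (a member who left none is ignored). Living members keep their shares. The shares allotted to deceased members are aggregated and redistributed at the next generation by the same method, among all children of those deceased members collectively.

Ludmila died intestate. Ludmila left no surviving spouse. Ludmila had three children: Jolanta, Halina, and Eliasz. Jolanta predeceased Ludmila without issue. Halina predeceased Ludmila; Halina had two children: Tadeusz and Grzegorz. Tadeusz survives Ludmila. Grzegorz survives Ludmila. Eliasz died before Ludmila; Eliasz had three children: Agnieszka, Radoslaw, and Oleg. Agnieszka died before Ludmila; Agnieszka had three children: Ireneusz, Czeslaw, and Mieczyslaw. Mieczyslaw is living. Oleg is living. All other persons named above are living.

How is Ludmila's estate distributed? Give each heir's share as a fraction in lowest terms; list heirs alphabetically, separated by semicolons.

Czeslaw 1/15; Grzegorz 1/5; Ireneusz 1/15; Mieczyslaw 1/15; Oleg 1/5; Radoslaw 1/5; Tadeusz 1/5

There is no surviving spouse, so the entire estate passes to Ludmila's descendants per capita at each generation.
No one at generation 1 (Halina, Eliasz) is living; moving to the next generation.
At generation 2 (Tadeusz, Grzegorz, Agnieszka, Radoslaw, Oleg) there are 5 shares of (1)/5 = 1/5 each.
Living: Tadeusz, Grzegorz, Radoslaw, and Oleg — each takes 1/5.
Deceased: Agnieszka. That 1/5 share is carried to generation 3.
At generation 3 (Ireneusz, Czeslaw, Mieczyslaw) there are 3 shares of (1/5)/3 = 1/15 each.
Living: Ireneusz, Czeslaw, and Mieczyslaw — each takes 1/15.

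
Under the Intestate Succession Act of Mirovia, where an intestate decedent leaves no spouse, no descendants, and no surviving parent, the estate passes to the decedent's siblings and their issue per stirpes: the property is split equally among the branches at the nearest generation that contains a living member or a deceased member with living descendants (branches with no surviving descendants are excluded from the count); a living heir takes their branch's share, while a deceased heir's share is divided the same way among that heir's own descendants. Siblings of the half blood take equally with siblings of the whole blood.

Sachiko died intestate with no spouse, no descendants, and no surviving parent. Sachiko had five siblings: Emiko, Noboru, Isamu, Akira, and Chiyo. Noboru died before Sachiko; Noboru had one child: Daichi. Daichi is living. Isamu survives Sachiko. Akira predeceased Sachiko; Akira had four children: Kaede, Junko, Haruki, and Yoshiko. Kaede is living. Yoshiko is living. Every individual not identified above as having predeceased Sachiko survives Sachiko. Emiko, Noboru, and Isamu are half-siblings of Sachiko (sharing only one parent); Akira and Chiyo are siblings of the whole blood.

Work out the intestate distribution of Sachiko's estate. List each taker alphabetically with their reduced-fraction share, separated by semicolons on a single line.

No spouse, descendants, or parent survives, so the estate passes to Sachiko's siblings per stirpes.
Half-blood and whole-blood siblings take equally under the stated rule.
The estate is divided into 5 equal shares of 1/5 among Emiko, Noboru, Isamu, Akira, Chiyo.
Emiko is living and takes 1/5.
Noboru predeceased; the 1/5 allotted to Noboru's branch passes to Noboru's issue by representation.
Daichi is the sole taker at this level and receives the full 1/5.
Isamu is living and takes 1/5.
Akira predeceased; the 1/5 allotted to Akira's branch passes to Akira's issue by representation.
The 1/5 is divided into 4 equal shares of 1/20 among Kaede, Junko, Haruki, Yoshiko.
Kaede is living and takes 1/20.
Junko is living and takes 1/20.
Haruki is living and takes 1/20.
Yoshiko is living and takes 1/20.
Chiyo is living and takes 1/5.

Chiyo 1/5; Daichi 1/5; Emiko 1/5; Haruki 1/20; Isamu 1/5; Junko 1/20; Kaede 1/20; Yoshiko 1/20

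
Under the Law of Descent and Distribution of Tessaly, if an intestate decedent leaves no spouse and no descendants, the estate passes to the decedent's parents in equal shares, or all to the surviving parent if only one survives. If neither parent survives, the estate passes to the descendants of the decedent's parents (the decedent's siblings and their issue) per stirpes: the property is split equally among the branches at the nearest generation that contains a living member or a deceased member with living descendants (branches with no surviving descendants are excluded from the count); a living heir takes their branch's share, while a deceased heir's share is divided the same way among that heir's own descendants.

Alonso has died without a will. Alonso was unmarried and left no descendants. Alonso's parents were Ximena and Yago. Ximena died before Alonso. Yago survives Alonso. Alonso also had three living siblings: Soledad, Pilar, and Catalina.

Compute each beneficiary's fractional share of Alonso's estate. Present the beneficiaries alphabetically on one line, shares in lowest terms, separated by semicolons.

Only one parent, Yago, survives, so Yago takes the entire estate. The siblings take nothing because a surviving parent has priority.

Yago 1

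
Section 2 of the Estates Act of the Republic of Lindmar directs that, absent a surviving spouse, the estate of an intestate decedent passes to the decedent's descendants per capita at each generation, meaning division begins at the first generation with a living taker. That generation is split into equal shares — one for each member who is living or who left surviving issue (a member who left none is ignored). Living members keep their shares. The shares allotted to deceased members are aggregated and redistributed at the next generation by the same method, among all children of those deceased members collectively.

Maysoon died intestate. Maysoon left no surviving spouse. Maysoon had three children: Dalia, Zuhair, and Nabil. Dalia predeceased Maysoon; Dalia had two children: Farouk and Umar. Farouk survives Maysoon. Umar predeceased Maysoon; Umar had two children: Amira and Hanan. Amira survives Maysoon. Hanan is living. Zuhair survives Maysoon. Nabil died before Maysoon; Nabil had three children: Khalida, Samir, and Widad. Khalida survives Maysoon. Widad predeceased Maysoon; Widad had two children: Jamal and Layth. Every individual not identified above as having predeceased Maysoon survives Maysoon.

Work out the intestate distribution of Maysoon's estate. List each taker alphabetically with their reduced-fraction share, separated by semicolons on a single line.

There is no surviving spouse, so the entire estate passes to Maysoon's descendants per capita at each generation.
At generation 1 (Dalia, Zuhair, Nabil) there are 3 shares of (1)/3 = 1/3 each.
Living: Zuhair — each takes 1/3.
Deceased: Dalia and Nabil. Their combined 2/3 is pooled and carried to generation 2.
At generation 2 (Farouk, Umar, Khalida, Samir, Widad) there are 5 shares of (2/3)/5 = 2/15 each.
Living: Farouk, Khalida, and Samir — each takes 2/15.
Deceased: Umar and Widad. Their combined 4/15 is pooled and carried to generation 3.
At generation 3 (Amira, Hanan, Jamal, Layth) there are 4 shares of (4/15)/4 = 1/15 each.
Living: Amira, Hanan, Jamal, and Layth — each takes 1/15.

Amira 1/15; Farouk 2/15; Hanan 1/15; Jamal 1/15; Khalida 2/15; Layth 1/15; Samir 2/15; Zuhair 1/3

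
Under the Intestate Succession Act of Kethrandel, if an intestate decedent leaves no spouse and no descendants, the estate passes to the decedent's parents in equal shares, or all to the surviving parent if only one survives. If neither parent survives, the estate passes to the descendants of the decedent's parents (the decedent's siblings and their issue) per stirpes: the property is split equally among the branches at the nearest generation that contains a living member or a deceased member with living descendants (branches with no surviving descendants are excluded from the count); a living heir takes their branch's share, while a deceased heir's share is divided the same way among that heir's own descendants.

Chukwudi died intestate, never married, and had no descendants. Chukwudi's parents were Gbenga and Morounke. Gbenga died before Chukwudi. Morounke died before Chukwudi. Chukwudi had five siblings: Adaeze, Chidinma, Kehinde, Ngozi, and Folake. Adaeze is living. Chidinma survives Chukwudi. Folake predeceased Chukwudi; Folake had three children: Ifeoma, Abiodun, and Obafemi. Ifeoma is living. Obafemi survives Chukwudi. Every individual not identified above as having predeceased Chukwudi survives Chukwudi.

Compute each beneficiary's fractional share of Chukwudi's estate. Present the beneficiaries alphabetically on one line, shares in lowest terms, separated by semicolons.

Abiodun 1/15; Adaeze 1/5; Chidinma 1/5; Ifeoma 1/15; Kehinde 1/5; Ngozi 1/5; Obafemi 1/15

Neither parent survives and there are no descendants, so the estate passes to Chukwudi's siblings and their issue per stirpes.
The estate is divided into 5 equal shares of 1/5 among Adaeze, Chidinma, Kehinde, Ngozi, Folake.
Adaeze is living and takes 1/5.
Chidinma is living and takes 1/5.
Kehinde is living and takes 1/5.
Ngozi is living and takes 1/5.
Folake predeceased; the 1/5 allotted to Folake's branch passes to Folake's issue by representation.
The 1/5 is divided into 3 equal shares of 1/15 among Ifeoma, Abiodun, Obafemi.
Ifeoma is living and takes 1/15.
Abiodun is living and takes 1/15.
Obafemi is living and takes 1/15.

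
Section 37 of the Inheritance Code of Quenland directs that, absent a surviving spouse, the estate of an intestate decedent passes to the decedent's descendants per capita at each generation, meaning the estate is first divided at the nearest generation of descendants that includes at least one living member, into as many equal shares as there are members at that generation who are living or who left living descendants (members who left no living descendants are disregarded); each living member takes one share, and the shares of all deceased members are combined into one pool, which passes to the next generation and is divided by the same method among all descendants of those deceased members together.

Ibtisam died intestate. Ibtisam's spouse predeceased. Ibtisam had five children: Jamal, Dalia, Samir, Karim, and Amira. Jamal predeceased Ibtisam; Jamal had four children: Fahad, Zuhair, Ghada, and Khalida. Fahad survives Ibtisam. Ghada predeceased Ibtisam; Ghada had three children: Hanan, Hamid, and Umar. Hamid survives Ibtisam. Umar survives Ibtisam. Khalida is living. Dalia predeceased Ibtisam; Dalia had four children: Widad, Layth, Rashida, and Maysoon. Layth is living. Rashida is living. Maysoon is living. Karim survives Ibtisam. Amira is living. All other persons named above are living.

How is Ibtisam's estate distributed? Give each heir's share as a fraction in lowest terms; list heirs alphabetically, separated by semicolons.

There is no surviving spouse, so the entire estate passes to Ibtisam's descendants per capita at each generation.
At generation 1 (Jamal, Dalia, Samir, Karim, Amira) there are 5 shares of (1)/5 = 1/5 each.
Living: Samir, Karim, and Amira — each takes 1/5.
Deceased: Jamal and Dalia. Their combined 2/5 is pooled and carried to generation 2.
At generation 2 (Fahad, Zuhair, Ghada, Khalida, Widad, Layth, Rashida, Maysoon) there are 8 shares of (2/5)/8 = 1/20 each.
Living: Fahad, Zuhair, Khalida, Widad, Layth, Rashida, and Maysoon — each takes 1/20.
Deceased: Ghada. That 1/20 share is carried to generation 3.
At generation 3 (Hanan, Hamid, Umar) there are 3 shares of (1/20)/3 = 1/60 each.
Living: Hanan, Hamid, and Umar — each takes 1/60.

Amira 1/5; Fahad 1/20; Hamid 1/60; Hanan 1/60; Karim 1/5; Khalida 1/20; Layth 1/20; Maysoon 1/20; Rashida 1/20; Samir 1/5; Umar 1/60; Widad 1/20; Zuhair 1/20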